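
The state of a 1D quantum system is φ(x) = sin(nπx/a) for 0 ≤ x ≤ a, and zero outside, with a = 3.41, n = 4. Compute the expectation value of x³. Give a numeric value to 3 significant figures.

⟨x³⟩ = ∫ x³·|φ|² dx / ∫|φ|² dx (integrals over the domain).
With sin²θ = (1 − cos2θ)/2 on 0 ≤ x ≤ a: ∫sin²(nπx/a) dx = a/2, ∫x·sin²(nπx/a) dx = a²/4, ∫x²·sin²(nπx/a) dx = a³·(1/6 − 1/(4n²π²)); higher powers xᵏ the same way, integrating xᵏ·cos(2nπx/a) by parts.
State is unnormalized: ∫|φ|² dx = 1.7050, and ∫φ*·x³·φ dx = 16.580, so ⟨x³⟩ = 16.580 / 1.7050.
⟨x³⟩ = 9.7246.

9.72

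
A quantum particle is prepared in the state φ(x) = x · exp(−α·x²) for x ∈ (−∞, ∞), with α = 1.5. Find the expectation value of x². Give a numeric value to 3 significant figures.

⟨x²⟩ = ∫ x²·|φ|² dx / ∫|φ|² dx (integrals over the domain).
Expand each integrand as polynomial × e^(−2αx²) and use ∫x^(2j)·e^(−2αx²) dx = (2j−1)!!/(4α)^j · √(π/(2α)), odd powers → 0; here √(π/(2α)) = 1.0233.
State is unnormalized: ∫|φ|² dx = 0.17055, and ∫φ*·x²·φ dx = 0.085277, so ⟨x²⟩ = 0.085277 / 0.17055.
⟨x²⟩ = 0.50000.

0.500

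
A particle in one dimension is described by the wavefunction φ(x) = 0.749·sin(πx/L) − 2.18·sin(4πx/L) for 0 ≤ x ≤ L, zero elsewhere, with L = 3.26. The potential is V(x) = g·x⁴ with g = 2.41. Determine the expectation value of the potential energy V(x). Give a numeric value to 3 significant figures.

54.8

⟨V⟩ = ∫ V(x)·|φ|² dx / ∫|φ|² dx.
On 0 ≤ x ≤ L (j ≠ l): ∫sin²(jπx/L) dx = L/2, ∫sin(jπx/L)·sin(lπx/L) dx = 0; diagonal moments ∫x·sin²(jπx/L) dx = L²/4, ∫x²·sin²(jπx/L) dx = L³·(1/6 − 1/(4j²π²)); cross terms ∫x·sin(jπx/L)·sin(lπx/L) dx = 0 for j + l even and −4jlL²/(π²(j² − l²)²) for j + l odd, ∫x²·sin(jπx/L)·sin(lπx/L) dx = (−1)^(j+l)·4jlL³/(π²(j² − l²)²); higher powers the same way via product-to-sum and parts.
State is unnormalized: ∫|φ|² dx = 8.6608, and ∫φ*·V(x)·φ dx = 474.81, so ⟨V⟩ = 474.81 / 8.6608.
⟨V⟩ = 54.822.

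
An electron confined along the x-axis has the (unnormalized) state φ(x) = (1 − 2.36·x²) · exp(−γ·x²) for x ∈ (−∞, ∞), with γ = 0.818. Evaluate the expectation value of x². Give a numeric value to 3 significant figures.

⟨x²⟩ = ∫ x²·|φ|² dx / ∫|φ|² dx (integrals over the domain).
Expand each integrand as polynomial × e^(−2γx²) and use ∫x^(2j)·e^(−2γx²) dx = (2j−1)!!/(4γ)^j · √(π/(2γ)), odd powers → 0; here √(π/(2γ)) = 1.3857.
State is unnormalized: ∫|φ|² dx = 1.5495, and ∫φ*·x²·φ dx = 1.8956, so ⟨x²⟩ = 1.8956 / 1.5495.
⟨x²⟩ = 1.2234.

1.22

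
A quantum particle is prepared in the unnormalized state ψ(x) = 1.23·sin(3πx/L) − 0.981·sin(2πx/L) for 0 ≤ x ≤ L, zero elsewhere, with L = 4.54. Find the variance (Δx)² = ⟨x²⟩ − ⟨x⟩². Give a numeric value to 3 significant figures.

0.804

Compute ⟨x⟩ and ⟨x²⟩ separately, then (Δx)² = ⟨x²⟩ − ⟨x⟩².
On 0 ≤ x ≤ L (j ≠ l): ∫sin²(jπx/L) dx = L/2, ∫sin(jπx/L)·sin(lπx/L) dx = 0; diagonal moments ∫x·sin²(jπx/L) dx = L²/4, ∫x²·sin²(jπx/L) dx = L³·(1/6 − 1/(4j²π²)); cross terms ∫x·sin(jπx/L)·sin(lπx/L) dx = 0 for j + l even and −4jlL²/(π²(j² − l²)²) for j + l odd, ∫x²·sin(jπx/L)·sin(lπx/L) dx = (−1)^(j+l)·4jlL³/(π²(j² − l²)²); higher powers the same way via product-to-sum and parts.
Normalization: ∫|ψ|² dx = 5.6188.
⟨x⟩ = 3.1311 and ⟨x²⟩ = 10.607.
(Δx)² = 10.607 − (3.1311)² = 0.80378.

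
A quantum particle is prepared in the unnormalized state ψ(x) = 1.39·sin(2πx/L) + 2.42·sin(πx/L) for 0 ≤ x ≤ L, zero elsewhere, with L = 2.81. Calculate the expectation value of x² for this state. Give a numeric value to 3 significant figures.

⟨x²⟩ = ∫ x²·|ψ|² dx / ∫|ψ|² dx (integrals over the domain).
On 0 ≤ x ≤ L (j ≠ l): ∫sin²(jπx/L) dx = L/2, ∫sin(jπx/L)·sin(lπx/L) dx = 0; diagonal moments ∫x·sin²(jπx/L) dx = L²/4, ∫x²·sin²(jπx/L) dx = L³·(1/6 − 1/(4j²π²)); cross terms ∫x·sin(jπx/L)·sin(lπx/L) dx = 0 for j + l even and −4jlL²/(π²(j² − l²)²) for j + l odd, ∫x²·sin(jπx/L)·sin(lπx/L) dx = (−1)^(j+l)·4jlL³/(π²(j² − l²)²); higher powers the same way via product-to-sum and parts.
State is unnormalized: ∫|ψ|² dx = 10.943, and ∫ψ*·x²·ψ dx = 11.795, so ⟨x²⟩ = 11.795 / 10.943.
⟨x²⟩ = 1.0779.

1.08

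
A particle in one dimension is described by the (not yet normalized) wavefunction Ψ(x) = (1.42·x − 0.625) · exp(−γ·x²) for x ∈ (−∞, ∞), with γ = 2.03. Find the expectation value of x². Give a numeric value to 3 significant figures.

⟨x²⟩ = ∫ x²·|Ψ|² dx / ∫|Ψ|² dx (integrals over the domain).
Expand each integrand as polynomial × e^(−2γx²) and use ∫x^(2j)·e^(−2γx²) dx = (2j−1)!!/(4γ)^j · √(π/(2γ)), odd powers → 0; here √(π/(2γ)) = 0.87965.
State is unnormalized: ∫|Ψ|² dx = 0.56206, and ∫Ψ*·x²·Ψ dx = 0.12302, so ⟨x²⟩ = 0.12302 / 0.56206.
⟨x²⟩ = 0.21888.

0.219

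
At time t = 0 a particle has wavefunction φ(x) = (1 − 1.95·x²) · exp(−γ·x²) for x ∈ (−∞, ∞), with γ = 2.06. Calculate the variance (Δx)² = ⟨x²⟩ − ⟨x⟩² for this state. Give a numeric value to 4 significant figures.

Compute ⟨x⟩ and ⟨x²⟩ separately, then (Δx)² = ⟨x²⟩ − ⟨x⟩².
Expand each integrand as polynomial × e^(−2γx²) and use ∫x^(2j)·e^(−2γx²) dx = (2j−1)!!/(4γ)^j · √(π/(2γ)), odd powers → 0; here √(π/(2γ)) = 0.87323.
Normalization: ∫|φ|² dx = 0.60664.
⟨x⟩ = 0.0000 and ⟨x²⟩ = 0.073396.
(Δx)² = 0.073396 − (0.0000)² = 0.073396.

0.07340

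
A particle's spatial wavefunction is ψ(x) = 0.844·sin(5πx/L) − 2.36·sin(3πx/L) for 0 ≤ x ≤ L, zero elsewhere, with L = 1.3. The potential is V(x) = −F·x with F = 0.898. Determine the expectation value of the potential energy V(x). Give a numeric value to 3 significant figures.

-0.584

⟨V⟩ = ∫ V(x)·|ψ|² dx / ∫|ψ|² dx.
On 0 ≤ x ≤ L (j ≠ l): ∫sin²(jπx/L) dx = L/2, ∫sin(jπx/L)·sin(lπx/L) dx = 0; diagonal moments ∫x·sin²(jπx/L) dx = L²/4, ∫x²·sin²(jπx/L) dx = L³·(1/6 − 1/(4j²π²)); cross terms ∫x·sin(jπx/L)·sin(lπx/L) dx = 0 for j + l even and −4jlL²/(π²(j² − l²)²) for j + l odd, ∫x²·sin(jπx/L)·sin(lπx/L) dx = (−1)^(j+l)·4jlL³/(π²(j² − l²)²); higher powers the same way via product-to-sum and parts.
State is unnormalized: ∫|ψ|² dx = 4.0833, and ∫ψ*·V(x)·ψ dx = -2.3834, so ⟨V⟩ = -2.3834 / 4.0833.
⟨V⟩ = -0.58370.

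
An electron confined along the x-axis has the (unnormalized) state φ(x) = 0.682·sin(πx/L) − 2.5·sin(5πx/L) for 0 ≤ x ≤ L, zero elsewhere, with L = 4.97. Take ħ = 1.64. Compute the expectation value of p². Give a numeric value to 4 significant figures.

p² φ = −ħ² d²φ/dx²; ⟨p²⟩ = −ħ² ∫ φ*·φ'' dx / ∫|φ|² dx.
d²/dx² sin(jπx/L) = −(jπ/L)²·sin(jπx/L); on 0 ≤ x ≤ L, ∫sin²(jπx/L) dx = L/2 and ∫sin(jπx/L)·sin(lπx/L) dx = 0 for j ≠ l, so only diagonal terms survive in ∫|φ|² and ∫φ·φ″; ∫φ·φ′ dx = [φ²/2] between the walls = 0.
State is unnormalized: ∫|φ|² dx = 16.687, and ∫φ*·(−ħ² φ'') dx = 418.52, so ⟨p²⟩ = 418.52 / 16.687.
⟨p²⟩ = 25.080.

25.08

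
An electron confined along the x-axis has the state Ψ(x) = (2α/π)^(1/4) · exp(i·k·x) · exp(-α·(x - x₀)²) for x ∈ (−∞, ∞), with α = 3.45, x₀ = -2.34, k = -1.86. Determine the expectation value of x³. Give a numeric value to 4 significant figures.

-13.32

⟨x³⟩ = ∫ x³·|Ψ|² dx (integrals over the domain).
Gaussian moments (u = x − x₀): ∫u^(2j)·e^(−2αu²) du = (2j−1)!!/(4α)^j · √(π/(2α)), odd powers integrate to 0; here √(π/(2α)) = 0.67476.
⟨x³⟩ = -13.322.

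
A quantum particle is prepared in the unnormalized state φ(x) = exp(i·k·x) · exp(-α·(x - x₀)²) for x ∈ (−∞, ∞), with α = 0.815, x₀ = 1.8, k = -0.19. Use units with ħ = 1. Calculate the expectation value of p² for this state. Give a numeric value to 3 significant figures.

p² φ = −ħ² d²φ/dx²; ⟨p²⟩ = −ħ² ∫ φ*·φ'' dx / ∫|φ|² dx.
Gaussian moments (u = x − x₀): ∫u^(2j)·e^(−2αu²) du = (2j−1)!!/(4α)^j · √(π/(2α)), odd powers integrate to 0; here √(π/(2α)) = 1.3883. Derivatives: φ′ = (ik − 2αu)·φ, φ″ = ((ik − 2αu)² − 2α)·φ; the odd-in-u pieces drop out.
State is unnormalized: ∫|φ|² dx = 1.3883, and ∫φ*·(−ħ² φ'') dx = 1.1816, so ⟨p²⟩ = 1.1816 / 1.3883.
⟨p²⟩ = 0.85110.

0.851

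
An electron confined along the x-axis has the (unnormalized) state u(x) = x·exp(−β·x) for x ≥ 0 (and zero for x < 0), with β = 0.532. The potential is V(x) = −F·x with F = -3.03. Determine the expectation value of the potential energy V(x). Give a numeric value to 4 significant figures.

⟨V⟩ = ∫ V(x)·|u|² dx / ∫|u|² dx.
Every integrand reduces to terms xʲ·e^(−2βx) on [0, ∞); use ∫₀^∞ xʲ·e^(−2βx) dx = j!/(2β)^(j+1).
State is unnormalized: ∫|u|² dx = 1.6604, and ∫u*·V(x)·u dx = 14.185, so ⟨V⟩ = 14.185 / 1.6604.
⟨V⟩ = 8.5432.

8.543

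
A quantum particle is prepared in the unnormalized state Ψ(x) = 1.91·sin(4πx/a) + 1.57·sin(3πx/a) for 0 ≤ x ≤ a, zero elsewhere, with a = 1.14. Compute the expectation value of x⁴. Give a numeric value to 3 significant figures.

⟨x⁴⟩ = ∫ x⁴·|Ψ|² dx / ∫|Ψ|² dx (integrals over the domain).
On 0 ≤ x ≤ a (j ≠ l): ∫sin²(jπx/a) dx = a/2, ∫sin(jπx/a)·sin(lπx/a) dx = 0; diagonal moments ∫x·sin²(jπx/a) dx = a²/4, ∫x²·sin²(jπx/a) dx = a³·(1/6 − 1/(4j²π²)); cross terms ∫x·sin(jπx/a)·sin(lπx/a) dx = 0 for j + l even and −4jla²/(π²(j² − l²)²) for j + l odd, ∫x²·sin(jπx/a)·sin(lπx/a) dx = (−1)^(j+l)·4jla³/(π²(j² − l²)²); higher powers the same way via product-to-sum and parts.
State is unnormalized: ∫|Ψ|² dx = 3.4844, and ∫Ψ*·x⁴·Ψ dx = 0.25842, so ⟨x⁴⟩ = 0.25842 / 3.4844.
⟨x⁴⟩ = 0.074165.

0.0742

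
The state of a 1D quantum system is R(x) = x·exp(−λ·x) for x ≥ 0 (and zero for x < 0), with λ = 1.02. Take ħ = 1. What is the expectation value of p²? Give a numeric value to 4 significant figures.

p² R = −ħ² d²R/dx²; ⟨p²⟩ = −ħ² ∫ R*·R'' dx / ∫|R|² dx.
Differentiate x·exp(−λ·x) with the product rule; every integrand then reduces to terms xʲ·e^(−2λx) on [0, ∞), with ∫₀^∞ xʲ·e^(−2λx) dx = j!/(2λ)^(j+1).
State is unnormalized: ∫|R|² dx = 0.23558, and ∫R*·(−ħ² R'') dx = 0.24510, so ⟨p²⟩ = 0.24510 / 0.23558.
⟨p²⟩ = 1.0404.

1.040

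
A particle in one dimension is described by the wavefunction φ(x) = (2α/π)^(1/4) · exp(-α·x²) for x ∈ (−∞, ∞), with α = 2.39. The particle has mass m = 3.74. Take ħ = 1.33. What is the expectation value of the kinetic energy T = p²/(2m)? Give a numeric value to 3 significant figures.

T = −(ħ²/2m) d²/dx², so ⟨T⟩ = −(ħ²/2m) ∫ φ*·φ'' dx; with m = 3.74.
Gaussian moments: ∫x^(2j)·e^(−2αx²) dx = (2j−1)!!/(4α)^j · √(π/(2α)), odd powers integrate to 0; here √(π/(2α)) = 0.81070. Derivatives: d/dx e^(−αx²) = −2αx·e^(−αx²), d²/dx² e^(−αx²) = (4α²x² − 2α)·e^(−αx²).
⟨T⟩ = 0.56520.

0.565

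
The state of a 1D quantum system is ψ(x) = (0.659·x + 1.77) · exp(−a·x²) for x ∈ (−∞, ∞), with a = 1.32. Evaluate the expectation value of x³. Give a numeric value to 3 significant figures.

⟨x³⟩ = ∫ x³·|ψ|² dx / ∫|ψ|² dx (integrals over the domain).
Expand each integrand as polynomial × e^(−2ax²) and use ∫x^(2j)·e^(−2ax²) dx = (2j−1)!!/(4a)^j · √(π/(2a)), odd powers → 0; here √(π/(2a)) = 1.0909.
State is unnormalized: ∫|ψ|² dx = 3.5073, and ∫ψ*·x³·ψ dx = 0.27385, so ⟨x³⟩ = 0.27385 / 3.5073.
⟨x³⟩ = 0.078080.

0.0781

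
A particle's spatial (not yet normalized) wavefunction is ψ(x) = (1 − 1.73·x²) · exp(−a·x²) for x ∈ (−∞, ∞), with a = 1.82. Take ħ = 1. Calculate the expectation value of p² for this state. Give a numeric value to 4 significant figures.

4.905

p² ψ = −ħ² d²ψ/dx²; ⟨p²⟩ = −ħ² ∫ ψ*·ψ'' dx / ∫|ψ|² dx.
Expand each integrand as polynomial × e^(−2ax²) and use ∫x^(2j)·e^(−2ax²) dx = (2j−1)!!/(4a)^j · √(π/(2a)), odd powers → 0; here √(π/(2a)) = 0.92902. Differentiate with the product rule, d/dx e^(−ax²) = −2ax·e^(−ax²).
State is unnormalized: ∫|ψ|² dx = 0.64487, and ∫ψ*·(−ħ² ψ'') dx = 3.1628, so ⟨p²⟩ = 3.1628 / 0.64487.
⟨p²⟩ = 4.9046.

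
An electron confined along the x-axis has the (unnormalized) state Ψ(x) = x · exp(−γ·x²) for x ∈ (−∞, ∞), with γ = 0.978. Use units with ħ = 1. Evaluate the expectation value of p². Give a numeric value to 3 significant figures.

p² Ψ = −ħ² d²Ψ/dx²; ⟨p²⟩ = −ħ² ∫ Ψ*·Ψ'' dx / ∫|Ψ|² dx.
Expand each integrand as polynomial × e^(−2γx²) and use ∫x^(2j)·e^(−2γx²) dx = (2j−1)!!/(4γ)^j · √(π/(2γ)), odd powers → 0; here √(π/(2γ)) = 1.2673. Differentiate with the product rule, d/dx e^(−γx²) = −2γx·e^(−γx²).
State is unnormalized: ∫|Ψ|² dx = 0.32396, and ∫Ψ*·(−ħ² Ψ'') dx = 0.95050, so ⟨p²⟩ = 0.95050 / 0.32396.
⟨p²⟩ = 2.9340.

2.93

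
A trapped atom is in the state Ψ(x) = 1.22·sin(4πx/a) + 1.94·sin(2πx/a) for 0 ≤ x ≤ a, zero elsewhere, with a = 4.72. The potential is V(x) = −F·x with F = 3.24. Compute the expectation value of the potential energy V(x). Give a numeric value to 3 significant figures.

-7.65

⟨V⟩ = ∫ V(x)·|Ψ|² dx / ∫|Ψ|² dx.
On 0 ≤ x ≤ a (j ≠ l): ∫sin²(jπx/a) dx = a/2, ∫sin(jπx/a)·sin(lπx/a) dx = 0; diagonal moments ∫x·sin²(jπx/a) dx = a²/4, ∫x²·sin²(jπx/a) dx = a³·(1/6 − 1/(4j²π²)); cross terms ∫x·sin(jπx/a)·sin(lπx/a) dx = 0 for j + l even and −4jla²/(π²(j² − l²)²) for j + l odd, ∫x²·sin(jπx/a)·sin(lπx/a) dx = (−1)^(j+l)·4jla³/(π²(j² − l²)²); higher powers the same way via product-to-sum and parts.
State is unnormalized: ∫|Ψ|² dx = 12.395, and ∫Ψ*·V(x)·Ψ dx = -94.775, so ⟨V⟩ = -94.775 / 12.395.
⟨V⟩ = -7.6464.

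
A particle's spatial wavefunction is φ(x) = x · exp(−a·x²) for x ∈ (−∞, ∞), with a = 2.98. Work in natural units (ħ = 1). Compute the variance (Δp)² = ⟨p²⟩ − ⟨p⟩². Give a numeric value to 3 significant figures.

Compute ⟨p⟩ and ⟨p²⟩ separately; (Δp)² = ⟨p²⟩ − ⟨p⟩².
Expand each integrand as polynomial × e^(−2ax²) and use ∫x^(2j)·e^(−2ax²) dx = (2j−1)!!/(4a)^j · √(π/(2a)), odd powers → 0; here √(π/(2a)) = 0.72603. Differentiate with the product rule, d/dx e^(−ax²) = −2ax·e^(−ax²).
Normalization: ∫|φ|² dx = 0.060908.
⟨p⟩ = 0.0000 and ⟨p²⟩ = 8.9400.
(Δp)² = 8.9400 − (0.0000)² = 8.9400.

8.94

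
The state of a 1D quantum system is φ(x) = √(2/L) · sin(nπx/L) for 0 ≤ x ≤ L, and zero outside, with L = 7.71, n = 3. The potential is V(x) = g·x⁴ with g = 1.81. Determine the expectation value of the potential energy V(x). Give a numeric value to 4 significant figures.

⟨V⟩ = ∫ V(x)·|φ|² dx.
With sin²θ = (1 − cos2θ)/2 on 0 ≤ x ≤ L: ∫sin²(nπx/L) dx = L/2, ∫x·sin²(nπx/L) dx = L²/4, ∫x²·sin²(nπx/L) dx = L³·(1/6 − 1/(4n²π²)); higher powers xᵏ the same way, integrating xᵏ·cos(2nπx/L) by parts.
⟨V⟩ = 1208.4.

1208.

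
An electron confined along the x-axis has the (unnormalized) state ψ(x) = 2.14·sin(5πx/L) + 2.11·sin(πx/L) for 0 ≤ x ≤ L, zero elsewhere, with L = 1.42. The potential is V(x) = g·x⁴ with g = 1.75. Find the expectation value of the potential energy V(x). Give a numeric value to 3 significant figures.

1.20

⟨V⟩ = ∫ V(x)·|ψ|² dx / ∫|ψ|² dx.
On 0 ≤ x ≤ L (j ≠ l): ∫sin²(jπx/L) dx = L/2, ∫sin(jπx/L)·sin(lπx/L) dx = 0; diagonal moments ∫x·sin²(jπx/L) dx = L²/4, ∫x²·sin²(jπx/L) dx = L³·(1/6 − 1/(4j²π²)); cross terms ∫x·sin(jπx/L)·sin(lπx/L) dx = 0 for j + l even and −4jlL²/(π²(j² − l²)²) for j + l odd, ∫x²·sin(jπx/L)·sin(lπx/L) dx = (−1)^(j+l)·4jlL³/(π²(j² − l²)²); higher powers the same way via product-to-sum and parts.
State is unnormalized: ∫|ψ|² dx = 6.4125, and ∫ψ*·V(x)·ψ dx = 7.7064, so ⟨V⟩ = 7.7064 / 6.4125.
⟨V⟩ = 1.2018.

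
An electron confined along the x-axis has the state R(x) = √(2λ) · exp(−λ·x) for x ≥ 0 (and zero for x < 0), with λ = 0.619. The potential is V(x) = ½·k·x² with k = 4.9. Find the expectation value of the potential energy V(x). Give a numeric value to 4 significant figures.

⟨V⟩ = ∫ V(x)·|R|² dx.
Every integrand reduces to terms xʲ·e^(−2λx) on [0, ∞); use ∫₀^∞ xʲ·e^(−2λx) dx = j!/(2λ)^(j+1).
⟨V⟩ = 3.1971.

3.197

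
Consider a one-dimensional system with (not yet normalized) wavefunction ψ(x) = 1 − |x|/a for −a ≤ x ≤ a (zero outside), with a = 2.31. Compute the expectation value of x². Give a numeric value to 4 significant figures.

⟨x²⟩ = ∫ x²·|ψ|² dx / ∫|ψ|² dx (integrals over the domain).
ψ is even, so ∫ over [−a, a] = 2∫₀ᵃ with ψ = 1 − x/a there: ∫₀ᵃ (1 − x/a)² dx = a/3, ∫₀ᵃ x²(1 − x/a)² dx = a³/30, ∫₀ᵃ x⁴(1 − x/a)² dx = a⁵/105.
State is unnormalized: ∫|ψ|² dx = 1.5400, and ∫ψ*·x²·ψ dx = 0.82176, so ⟨x²⟩ = 0.82176 / 1.5400.
⟨x²⟩ = 0.53361.

0.5336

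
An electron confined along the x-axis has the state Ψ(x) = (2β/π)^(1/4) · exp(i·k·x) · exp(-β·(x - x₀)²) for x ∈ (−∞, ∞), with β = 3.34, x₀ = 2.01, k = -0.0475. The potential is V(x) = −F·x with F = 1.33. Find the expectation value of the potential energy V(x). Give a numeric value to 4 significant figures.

-2.673

⟨V⟩ = ∫ V(x)·|Ψ|² dx.
Gaussian moments (u = x − x₀): ∫u^(2j)·e^(−2βu²) du = (2j−1)!!/(4β)^j · √(π/(2β)), odd powers integrate to 0; here √(π/(2β)) = 0.68578.
⟨V⟩ = -2.6733.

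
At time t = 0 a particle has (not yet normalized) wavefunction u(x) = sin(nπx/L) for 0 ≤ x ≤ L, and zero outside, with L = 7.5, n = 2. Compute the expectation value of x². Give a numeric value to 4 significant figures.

18.04

⟨x²⟩ = ∫ x²·|u|² dx / ∫|u|² dx (integrals over the domain).
With sin²θ = (1 − cos2θ)/2 on 0 ≤ x ≤ L: ∫sin²(nπx/L) dx = L/2, ∫x·sin²(nπx/L) dx = L²/4, ∫x²·sin²(nπx/L) dx = L³·(1/6 − 1/(4n²π²)); higher powers xᵏ the same way, integrating xᵏ·cos(2nπx/L) by parts.
State is unnormalized: ∫|u|² dx = 3.7500, and ∫u*·x²·u dx = 67.641, so ⟨x²⟩ = 67.641 / 3.7500.
⟨x²⟩ = 18.038.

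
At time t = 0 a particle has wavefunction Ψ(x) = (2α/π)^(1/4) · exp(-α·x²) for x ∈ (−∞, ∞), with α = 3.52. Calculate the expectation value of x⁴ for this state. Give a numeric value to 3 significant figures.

0.0151

⟨x⁴⟩ = ∫ x⁴·|Ψ|² dx (integrals over the domain).
Gaussian moments: ∫x^(2j)·e^(−2αx²) dx = (2j−1)!!/(4α)^j · √(π/(2α)), odd powers integrate to 0; here √(π/(2α)) = 0.66802.
⟨x⁴⟩ = 0.015133.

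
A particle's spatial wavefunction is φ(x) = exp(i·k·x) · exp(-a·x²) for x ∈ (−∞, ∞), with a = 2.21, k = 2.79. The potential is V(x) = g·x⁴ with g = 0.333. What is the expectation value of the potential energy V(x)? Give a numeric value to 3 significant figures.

0.0128

⟨V⟩ = ∫ V(x)·|φ|² dx / ∫|φ|² dx.
Gaussian moments: ∫x^(2j)·e^(−2ax²) dx = (2j−1)!!/(4a)^j · √(π/(2a)), odd powers integrate to 0; here √(π/(2a)) = 0.84307.
State is unnormalized: ∫|φ|² dx = 0.84307, and ∫φ*·V(x)·φ dx = 0.010778, so ⟨V⟩ = 0.010778 / 0.84307.
⟨V⟩ = 0.012784.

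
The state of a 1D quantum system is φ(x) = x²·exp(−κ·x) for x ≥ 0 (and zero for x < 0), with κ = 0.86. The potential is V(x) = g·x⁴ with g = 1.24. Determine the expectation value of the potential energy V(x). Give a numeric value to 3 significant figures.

238.

⟨V⟩ = ∫ V(x)·|φ|² dx / ∫|φ|² dx.
Every integrand reduces to terms xʲ·e^(−2κx) on [0, ∞); use ∫₀^∞ xʲ·e^(−2κx) dx = j!/(2κ)^(j+1).
State is unnormalized: ∫|φ|² dx = 1.5943, and ∫φ*·V(x)·φ dx = 379.48, so ⟨V⟩ = 379.48 / 1.5943.
⟨V⟩ = 238.02.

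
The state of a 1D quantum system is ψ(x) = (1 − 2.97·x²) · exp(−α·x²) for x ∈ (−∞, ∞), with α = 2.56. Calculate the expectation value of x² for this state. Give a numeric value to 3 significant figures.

0.0758

⟨x²⟩ = ∫ x²·|ψ|² dx / ∫|ψ|² dx (integrals over the domain).
Expand each integrand as polynomial × e^(−2αx²) and use ∫x^(2j)·e^(−2αx²) dx = (2j−1)!!/(4α)^j · √(π/(2α)), odd powers → 0; here √(π/(2α)) = 0.78332.
State is unnormalized: ∫|ψ|² dx = 0.52662, and ∫ψ*·x²·ψ dx = 0.039901, so ⟨x²⟩ = 0.039901 / 0.52662.
⟨x²⟩ = 0.075768.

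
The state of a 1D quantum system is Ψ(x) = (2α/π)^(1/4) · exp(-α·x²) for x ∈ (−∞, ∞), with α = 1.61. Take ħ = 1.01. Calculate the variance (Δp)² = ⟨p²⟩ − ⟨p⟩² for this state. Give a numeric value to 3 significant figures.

Compute ⟨p⟩ and ⟨p²⟩ separately; (Δp)² = ⟨p²⟩ − ⟨p⟩².
Gaussian moments: ∫x^(2j)·e^(−2αx²) dx = (2j−1)!!/(4α)^j · √(π/(2α)), odd powers integrate to 0; here √(π/(2α)) = 0.98775. Derivatives: d/dx e^(−αx²) = −2αx·e^(−αx²), d²/dx² e^(−αx²) = (4α²x² − 2α)·e^(−αx²).
⟨p⟩ = 0.0000 and ⟨p²⟩ = 1.6424.
(Δp)² = 1.6424 − (0.0000)² = 1.6424.

1.64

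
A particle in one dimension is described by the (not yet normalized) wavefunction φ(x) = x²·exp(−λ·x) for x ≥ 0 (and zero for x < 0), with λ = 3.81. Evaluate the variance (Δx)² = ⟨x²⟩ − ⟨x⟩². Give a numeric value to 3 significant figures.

Compute ⟨x⟩ and ⟨x²⟩ separately, then (Δx)² = ⟨x²⟩ − ⟨x⟩².
Every integrand reduces to terms xʲ·e^(−2λx) on [0, ∞); use ∫₀^∞ xʲ·e^(−2λx) dx = j!/(2λ)^(j+1).
Normalization: ∫|φ|² dx = 0.00093419.
⟨x⟩ = 0.65617 and ⟨x²⟩ = 0.51667.
(Δx)² = 0.51667 − (0.65617)² = 0.086111.

0.0861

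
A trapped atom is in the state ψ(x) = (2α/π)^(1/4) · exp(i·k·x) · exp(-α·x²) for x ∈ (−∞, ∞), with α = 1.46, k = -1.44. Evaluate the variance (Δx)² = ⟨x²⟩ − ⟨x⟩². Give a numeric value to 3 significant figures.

Compute ⟨x⟩ and ⟨x²⟩ separately, then (Δx)² = ⟨x²⟩ − ⟨x⟩².
Gaussian moments: ∫x^(2j)·e^(−2αx²) dx = (2j−1)!!/(4α)^j · √(π/(2α)), odd powers integrate to 0; here √(π/(2α)) = 1.0373.
⟨x⟩ = 0.0000 and ⟨x²⟩ = 0.17123.
(Δx)² = 0.17123 − (0.0000)² = 0.17123.

0.171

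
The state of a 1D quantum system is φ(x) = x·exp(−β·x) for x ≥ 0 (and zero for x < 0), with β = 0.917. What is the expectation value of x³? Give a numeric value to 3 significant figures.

9.73

⟨x³⟩ = ∫ x³·|φ|² dx / ∫|φ|² dx (integrals over the domain).
Every integrand reduces to terms xʲ·e^(−2βx) on [0, ∞); use ∫₀^∞ xʲ·e^(−2βx) dx = j!/(2β)^(j+1).
State is unnormalized: ∫|φ|² dx = 0.32421, and ∫φ*·x³·φ dx = 3.1534, so ⟨x³⟩ = 3.1534 / 0.32421.
⟨x³⟩ = 9.7264.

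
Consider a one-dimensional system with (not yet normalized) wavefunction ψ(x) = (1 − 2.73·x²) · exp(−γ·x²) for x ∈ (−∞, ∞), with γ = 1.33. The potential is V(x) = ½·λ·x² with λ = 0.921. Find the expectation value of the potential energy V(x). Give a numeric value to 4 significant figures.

0.2121

⟨V⟩ = ∫ V(x)·|ψ|² dx / ∫|ψ|² dx.
Expand each integrand as polynomial × e^(−2γx²) and use ∫x^(2j)·e^(−2γx²) dx = (2j−1)!!/(4γ)^j · √(π/(2γ)), odd powers → 0; here √(π/(2γ)) = 1.0868.
State is unnormalized: ∫|ψ|² dx = 0.82993, and ∫ψ*·V(x)·ψ dx = 0.17601, so ⟨V⟩ = 0.17601 / 0.82993.
⟨V⟩ = 0.21207.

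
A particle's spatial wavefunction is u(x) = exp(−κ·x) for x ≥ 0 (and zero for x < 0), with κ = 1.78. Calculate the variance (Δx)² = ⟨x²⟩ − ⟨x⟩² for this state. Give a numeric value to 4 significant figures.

0.07890

Compute ⟨x⟩ and ⟨x²⟩ separately, then (Δx)² = ⟨x²⟩ − ⟨x⟩².
Every integrand reduces to terms xʲ·e^(−2κx) on [0, ∞); use ∫₀^∞ xʲ·e^(−2κx) dx = j!/(2κ)^(j+1).
Normalization: ∫|u|² dx = 0.28090.
⟨x⟩ = 0.28090 and ⟨x²⟩ = 0.15781.
(Δx)² = 0.15781 − (0.28090)² = 0.078904.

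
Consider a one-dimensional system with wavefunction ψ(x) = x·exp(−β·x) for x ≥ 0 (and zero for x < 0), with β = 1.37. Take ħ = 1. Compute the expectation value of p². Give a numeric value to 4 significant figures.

p² ψ = −ħ² d²ψ/dx²; ⟨p²⟩ = −ħ² ∫ ψ*·ψ'' dx / ∫|ψ|² dx.
Differentiate x·exp(−β·x) with the product rule; every integrand then reduces to terms xʲ·e^(−2βx) on [0, ∞), with ∫₀^∞ xʲ·e^(−2βx) dx = j!/(2β)^(j+1).
State is unnormalized: ∫|ψ|² dx = 0.097225, and ∫ψ*·(−ħ² ψ'') dx = 0.18248, so ⟨p²⟩ = 0.18248 / 0.097225.
⟨p²⟩ = 1.8769.

1.877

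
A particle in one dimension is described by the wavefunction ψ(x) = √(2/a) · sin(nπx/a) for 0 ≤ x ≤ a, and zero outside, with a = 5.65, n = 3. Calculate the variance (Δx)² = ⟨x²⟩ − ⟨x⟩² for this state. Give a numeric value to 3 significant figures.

Compute ⟨x⟩ and ⟨x²⟩ separately, then (Δx)² = ⟨x²⟩ − ⟨x⟩².
With sin²θ = (1 − cos2θ)/2 on 0 ≤ x ≤ a: ∫sin²(nπx/a) dx = a/2, ∫x·sin²(nπx/a) dx = a²/4, ∫x²·sin²(nπx/a) dx = a³·(1/6 − 1/(4n²π²)); higher powers xᵏ the same way, integrating xᵏ·cos(2nπx/a) by parts.
⟨x⟩ = 2.8250 and ⟨x²⟩ = 10.461.
(Δx)² = 10.461 − (2.8250)² = 2.4805.

2.48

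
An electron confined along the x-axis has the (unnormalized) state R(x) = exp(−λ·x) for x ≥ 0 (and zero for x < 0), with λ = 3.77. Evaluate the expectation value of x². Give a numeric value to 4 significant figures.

⟨x²⟩ = ∫ x²·|R|² dx / ∫|R|² dx (integrals over the domain).
Every integrand reduces to terms xʲ·e^(−2λx) on [0, ∞); use ∫₀^∞ xʲ·e^(−2λx) dx = j!/(2λ)^(j+1).
State is unnormalized: ∫|R|² dx = 0.13263, and ∫R*·x²·R dx = 0.0046657, so ⟨x²⟩ = 0.0046657 / 0.13263.
⟨x²⟩ = 0.035179.

0.03518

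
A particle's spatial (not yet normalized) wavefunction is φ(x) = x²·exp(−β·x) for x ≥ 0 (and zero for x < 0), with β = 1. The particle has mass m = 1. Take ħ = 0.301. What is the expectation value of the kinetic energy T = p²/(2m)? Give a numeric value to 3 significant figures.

0.0151

T = −(ħ²/2m) d²/dx², so ⟨T⟩ = −(ħ²/2m) ∫ φ*·φ'' dx / ∫|φ|² dx; with m = 1.
Differentiate x²·exp(−β·x) with the product rule; every integrand then reduces to terms xʲ·e^(−2βx) on [0, ∞), with ∫₀^∞ xʲ·e^(−2βx) dx = j!/(2β)^(j+1).
State is unnormalized: ∫|φ|² dx = 0.75000, and ∫φ*·(−ħ²/2m · φ'') dx = 0.011325, so ⟨T⟩ = 0.011325 / 0.75000.
⟨T⟩ = 0.015100.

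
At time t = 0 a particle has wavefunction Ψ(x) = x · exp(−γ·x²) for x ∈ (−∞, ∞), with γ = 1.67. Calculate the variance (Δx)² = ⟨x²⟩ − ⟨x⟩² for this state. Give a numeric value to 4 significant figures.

0.4491

Compute ⟨x⟩ and ⟨x²⟩ separately, then (Δx)² = ⟨x²⟩ − ⟨x⟩².
Expand each integrand as polynomial × e^(−2γx²) and use ∫x^(2j)·e^(−2γx²) dx = (2j−1)!!/(4γ)^j · √(π/(2γ)), odd powers → 0; here √(π/(2γ)) = 0.96984.
Normalization: ∫|Ψ|² dx = 0.14519.
⟨x⟩ = 0.0000 and ⟨x²⟩ = 0.44910.
(Δx)² = 0.44910 − (0.0000)² = 0.44910.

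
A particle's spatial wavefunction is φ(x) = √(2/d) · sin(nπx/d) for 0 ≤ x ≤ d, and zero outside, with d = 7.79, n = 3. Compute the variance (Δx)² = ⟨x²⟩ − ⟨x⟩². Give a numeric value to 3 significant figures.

Compute ⟨x⟩ and ⟨x²⟩ separately, then (Δx)² = ⟨x²⟩ − ⟨x⟩².
With sin²θ = (1 − cos2θ)/2 on 0 ≤ x ≤ d: ∫sin²(nπx/d) dx = d/2, ∫x·sin²(nπx/d) dx = d²/4, ∫x²·sin²(nπx/d) dx = d³·(1/6 − 1/(4n²π²)); higher powers xᵏ the same way, integrating xᵏ·cos(2nπx/d) by parts.
⟨x⟩ = 3.8950 and ⟨x²⟩ = 19.886.
(Δx)² = 19.886 − (3.8950)² = 4.7154.

4.72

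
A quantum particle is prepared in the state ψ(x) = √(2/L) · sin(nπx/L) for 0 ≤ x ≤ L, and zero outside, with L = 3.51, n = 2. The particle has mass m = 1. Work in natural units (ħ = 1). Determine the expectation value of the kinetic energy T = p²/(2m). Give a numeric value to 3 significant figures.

1.60

T = −(ħ²/2m) d²/dx², so ⟨T⟩ = −(ħ²/2m) ∫ ψ*·ψ'' dx; with m = 1.
d/dx sin(nπx/L) = (nπ/L)·cos(nπx/L) and d²/dx² sin(nπx/L) = −(nπ/L)²·sin(nπx/L); on 0 ≤ x ≤ L, ∫sin²(nπx/L) dx = L/2 and ∫sin(nπx/L)·cos(nπx/L) dx = 0.
⟨T⟩ = 1.6022.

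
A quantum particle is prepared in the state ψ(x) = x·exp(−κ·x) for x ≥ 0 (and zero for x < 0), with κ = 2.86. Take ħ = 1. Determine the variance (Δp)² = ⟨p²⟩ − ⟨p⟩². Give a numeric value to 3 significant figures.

Compute ⟨p⟩ and ⟨p²⟩ separately; (Δp)² = ⟨p²⟩ − ⟨p⟩².
Differentiate x·exp(−κ·x) with the product rule; every integrand then reduces to terms xʲ·e^(−2κx) on [0, ∞), with ∫₀^∞ xʲ·e^(−2κx) dx = j!/(2κ)^(j+1).
Normalization: ∫|ψ|² dx = 0.010687.
⟨p⟩ = 0.0000 and ⟨p²⟩ = 8.1796.
(Δp)² = 8.1796 − (0.0000)² = 8.1796.

8.18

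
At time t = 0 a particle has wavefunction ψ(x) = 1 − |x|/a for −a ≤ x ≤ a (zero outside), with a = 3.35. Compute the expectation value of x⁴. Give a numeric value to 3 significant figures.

3.60

⟨x⁴⟩ = ∫ x⁴·|ψ|² dx / ∫|ψ|² dx (integrals over the domain).
ψ is even, so ∫ over [−a, a] = 2∫₀ᵃ with ψ = 1 − x/a there: ∫₀ᵃ (1 − x/a)² dx = a/3, ∫₀ᵃ x²(1 − x/a)² dx = a³/30, ∫₀ᵃ x⁴(1 − x/a)² dx = a⁵/105.
State is unnormalized: ∫|ψ|² dx = 2.2333, and ∫ψ*·x⁴·ψ dx = 8.0365, so ⟨x⁴⟩ = 8.0365 / 2.2333.
⟨x⁴⟩ = 3.5984.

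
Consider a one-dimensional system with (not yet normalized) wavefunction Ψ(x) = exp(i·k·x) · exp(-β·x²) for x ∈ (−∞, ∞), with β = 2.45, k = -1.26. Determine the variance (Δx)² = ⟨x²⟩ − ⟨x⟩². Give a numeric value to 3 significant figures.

0.102

Compute ⟨x⟩ and ⟨x²⟩ separately, then (Δx)² = ⟨x²⟩ − ⟨x⟩².
Gaussian moments: ∫x^(2j)·e^(−2βx²) dx = (2j−1)!!/(4β)^j · √(π/(2β)), odd powers integrate to 0; here √(π/(2β)) = 0.80071.
Normalization: ∫|Ψ|² dx = 0.80071.
⟨x⟩ = 0.0000 and ⟨x²⟩ = 0.10204.
(Δx)² = 0.10204 − (0.0000)² = 0.10204.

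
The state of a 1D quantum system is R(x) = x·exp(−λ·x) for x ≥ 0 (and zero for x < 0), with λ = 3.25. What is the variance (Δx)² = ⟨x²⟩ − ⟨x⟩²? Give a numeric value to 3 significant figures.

0.0710

Compute ⟨x⟩ and ⟨x²⟩ separately, then (Δx)² = ⟨x²⟩ − ⟨x⟩².
Every integrand reduces to terms xʲ·e^(−2λx) on [0, ∞); use ∫₀^∞ xʲ·e^(−2λx) dx = j!/(2λ)^(j+1).
Normalization: ∫|R|² dx = 0.0072827.
⟨x⟩ = 0.46154 and ⟨x²⟩ = 0.28402.
(Δx)² = 0.28402 − (0.46154)² = 0.071006.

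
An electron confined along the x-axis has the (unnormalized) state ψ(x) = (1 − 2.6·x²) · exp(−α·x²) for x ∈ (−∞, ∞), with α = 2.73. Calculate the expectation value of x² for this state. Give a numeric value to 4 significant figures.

0.05566

⟨x²⟩ = ∫ x²·|ψ|² dx / ∫|ψ|² dx (integrals over the domain).
Expand each integrand as polynomial × e^(−2αx²) and use ∫x^(2j)·e^(−2αx²) dx = (2j−1)!!/(4α)^j · √(π/(2α)), odd powers → 0; here √(π/(2α)) = 0.75854.
State is unnormalized: ∫|ψ|² dx = 0.52633, and ∫ψ*·x²·ψ dx = 0.029297, so ⟨x²⟩ = 0.029297 / 0.52633.
⟨x²⟩ = 0.055663.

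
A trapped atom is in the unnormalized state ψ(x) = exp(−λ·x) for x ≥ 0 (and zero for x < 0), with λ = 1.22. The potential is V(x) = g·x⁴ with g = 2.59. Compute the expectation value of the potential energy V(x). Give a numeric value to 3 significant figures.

⟨V⟩ = ∫ V(x)·|ψ|² dx / ∫|ψ|² dx.
Every integrand reduces to terms xʲ·e^(−2λx) on [0, ∞); use ∫₀^∞ xʲ·e^(−2λx) dx = j!/(2λ)^(j+1).
State is unnormalized: ∫|ψ|² dx = 0.40984, and ∫ψ*·V(x)·ψ dx = 0.71872, so ⟨V⟩ = 0.71872 / 0.40984.
⟨V⟩ = 1.7537.

1.75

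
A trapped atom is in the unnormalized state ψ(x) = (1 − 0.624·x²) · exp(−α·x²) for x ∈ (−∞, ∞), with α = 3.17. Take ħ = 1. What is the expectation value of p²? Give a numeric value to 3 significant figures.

3.89

p² ψ = −ħ² d²ψ/dx²; ⟨p²⟩ = −ħ² ∫ ψ*·ψ'' dx / ∫|ψ|² dx.
Expand each integrand as polynomial × e^(−2αx²) and use ∫x^(2j)·e^(−2αx²) dx = (2j−1)!!/(4α)^j · √(π/(2α)), odd powers → 0; here √(π/(2α)) = 0.70393. Differentiate with the product rule, d/dx e^(−αx²) = −2αx·e^(−αx²).
State is unnormalized: ∫|ψ|² dx = 0.63976, and ∫ψ*·(−ħ² ψ'') dx = 2.4889, so ⟨p²⟩ = 2.4889 / 0.63976.
⟨p²⟩ = 3.8904.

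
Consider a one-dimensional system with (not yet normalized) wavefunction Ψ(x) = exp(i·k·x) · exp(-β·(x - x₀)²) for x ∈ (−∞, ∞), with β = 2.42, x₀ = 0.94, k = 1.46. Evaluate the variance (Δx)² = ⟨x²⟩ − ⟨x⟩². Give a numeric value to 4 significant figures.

Compute ⟨x⟩ and ⟨x²⟩ separately, then (Δx)² = ⟨x²⟩ − ⟨x⟩².
Gaussian moments (u = x − x₀): ∫u^(2j)·e^(−2βu²) du = (2j−1)!!/(4β)^j · √(π/(2β)), odd powers integrate to 0; here √(π/(2β)) = 0.80566.
Normalization: ∫|Ψ|² dx = 0.80566.
⟨x⟩ = 0.94000 and ⟨x²⟩ = 0.98691.
(Δx)² = 0.98691 − (0.94000)² = 0.10331.

0.1033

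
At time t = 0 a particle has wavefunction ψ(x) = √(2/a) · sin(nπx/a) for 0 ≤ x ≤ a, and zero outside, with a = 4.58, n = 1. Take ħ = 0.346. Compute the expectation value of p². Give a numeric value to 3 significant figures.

p² ψ = −ħ² d²ψ/dx²; ⟨p²⟩ = −ħ² ∫ ψ*·ψ'' dx.
d/dx sin(nπx/a) = (nπ/a)·cos(nπx/a) and d²/dx² sin(nπx/a) = −(nπ/a)²·sin(nπx/a); on 0 ≤ x ≤ a, ∫sin²(nπx/a) dx = a/2 and ∫sin(nπx/a)·cos(nπx/a) dx = 0.
⟨p²⟩ = 0.056328.

0.0563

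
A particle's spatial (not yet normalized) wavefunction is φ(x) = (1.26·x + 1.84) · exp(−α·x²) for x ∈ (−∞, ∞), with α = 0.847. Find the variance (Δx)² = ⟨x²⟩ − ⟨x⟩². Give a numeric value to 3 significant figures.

Compute ⟨x⟩ and ⟨x²⟩ separately, then (Δx)² = ⟨x²⟩ − ⟨x⟩².
Expand each integrand as polynomial × e^(−2αx²) and use ∫x^(2j)·e^(−2αx²) dx = (2j−1)!!/(4α)^j · √(π/(2α)), odd powers → 0; here √(π/(2α)) = 1.3618.
Normalization: ∫|φ|² dx = 5.2487.
⟨x⟩ = 0.35509 and ⟨x²⟩ = 0.36693.
(Δx)² = 0.36693 − (0.35509)² = 0.24084.

0.241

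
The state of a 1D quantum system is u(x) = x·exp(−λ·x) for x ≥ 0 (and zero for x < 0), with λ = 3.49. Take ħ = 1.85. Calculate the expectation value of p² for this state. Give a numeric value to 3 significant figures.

41.7

p² u = −ħ² d²u/dx²; ⟨p²⟩ = −ħ² ∫ u*·u'' dx / ∫|u|² dx.
Differentiate x·exp(−λ·x) with the product rule; every integrand then reduces to terms xʲ·e^(−2λx) on [0, ∞), with ∫₀^∞ xʲ·e^(−2λx) dx = j!/(2λ)^(j+1).
State is unnormalized: ∫|u|² dx = 0.0058812, and ∫u*·(−ħ² u'') dx = 0.24516, so ⟨p²⟩ = 0.24516 / 0.0058812.
⟨p²⟩ = 41.686.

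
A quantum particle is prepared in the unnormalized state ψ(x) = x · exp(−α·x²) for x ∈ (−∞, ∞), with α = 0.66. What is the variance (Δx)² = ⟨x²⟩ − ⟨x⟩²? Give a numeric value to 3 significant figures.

Compute ⟨x⟩ and ⟨x²⟩ separately, then (Δx)² = ⟨x²⟩ − ⟨x⟩².
Expand each integrand as polynomial × e^(−2αx²) and use ∫x^(2j)·e^(−2αx²) dx = (2j−1)!!/(4α)^j · √(π/(2α)), odd powers → 0; here √(π/(2α)) = 1.5427.
Normalization: ∫|ψ|² dx = 0.58436.
⟨x⟩ = 0.0000 and ⟨x²⟩ = 1.1364.
(Δx)² = 1.1364 − (0.0000)² = 1.1364.

1.14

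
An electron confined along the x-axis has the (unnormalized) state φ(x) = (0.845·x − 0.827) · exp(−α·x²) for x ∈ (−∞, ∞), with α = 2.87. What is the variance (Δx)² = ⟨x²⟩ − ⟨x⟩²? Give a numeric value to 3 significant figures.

Compute ⟨x⟩ and ⟨x²⟩ separately, then (Δx)² = ⟨x²⟩ − ⟨x⟩².
Expand each integrand as polynomial × e^(−2αx²) and use ∫x^(2j)·e^(−2αx²) dx = (2j−1)!!/(4α)^j · √(π/(2α)), odd powers → 0; here √(π/(2α)) = 0.73981.
Normalization: ∫|φ|² dx = 0.55199.
⟨x⟩ = -0.16317 and ⟨x²⟩ = 0.10163.
(Δx)² = 0.10163 − (-0.16317)² = 0.075007.

0.0750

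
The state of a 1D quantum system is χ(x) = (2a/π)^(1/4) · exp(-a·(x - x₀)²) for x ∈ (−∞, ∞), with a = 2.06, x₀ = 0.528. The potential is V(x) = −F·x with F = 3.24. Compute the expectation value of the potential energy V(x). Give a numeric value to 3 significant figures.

⟨V⟩ = ∫ V(x)·|χ|² dx.
Gaussian moments (u = x − x₀): ∫u^(2j)·e^(−2au²) du = (2j−1)!!/(4a)^j · √(π/(2a)), odd powers integrate to 0; here √(π/(2a)) = 0.87323.
⟨V⟩ = -1.7107.

-1.71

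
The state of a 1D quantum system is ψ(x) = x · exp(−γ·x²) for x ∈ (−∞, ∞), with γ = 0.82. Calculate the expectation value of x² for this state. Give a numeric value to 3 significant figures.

0.915

⟨x²⟩ = ∫ x²·|ψ|² dx / ∫|ψ|² dx (integrals over the domain).
Expand each integrand as polynomial × e^(−2γx²) and use ∫x^(2j)·e^(−2γx²) dx = (2j−1)!!/(4γ)^j · √(π/(2γ)), odd powers → 0; here √(π/(2γ)) = 1.3841.
State is unnormalized: ∫|ψ|² dx = 0.42197, and ∫ψ*·x²·ψ dx = 0.38595, so ⟨x²⟩ = 0.38595 / 0.42197.
⟨x²⟩ = 0.91463.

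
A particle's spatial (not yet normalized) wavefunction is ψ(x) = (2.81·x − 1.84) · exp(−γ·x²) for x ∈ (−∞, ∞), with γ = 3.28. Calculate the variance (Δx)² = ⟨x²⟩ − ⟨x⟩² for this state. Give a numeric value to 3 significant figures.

0.0602

Compute ⟨x⟩ and ⟨x²⟩ separately, then (Δx)² = ⟨x²⟩ − ⟨x⟩².
Expand each integrand as polynomial × e^(−2γx²) and use ∫x^(2j)·e^(−2γx²) dx = (2j−1)!!/(4γ)^j · √(π/(2γ)), odd powers → 0; here √(π/(2γ)) = 0.69203.
Normalization: ∫|ψ|² dx = 2.7594.
⟨x⟩ = -0.19766 and ⟨x²⟩ = 0.099228.
(Δx)² = 0.099228 − (-0.19766)² = 0.060157.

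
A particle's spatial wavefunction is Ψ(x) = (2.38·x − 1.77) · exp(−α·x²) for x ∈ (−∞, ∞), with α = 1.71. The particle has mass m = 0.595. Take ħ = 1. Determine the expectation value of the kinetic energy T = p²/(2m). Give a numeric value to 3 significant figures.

2.04

T = −(ħ²/2m) d²/dx², so ⟨T⟩ = −(ħ²/2m) ∫ Ψ*·Ψ'' dx / ∫|Ψ|² dx; with m = 0.595.
Expand each integrand as polynomial × e^(−2αx²) and use ∫x^(2j)·e^(−2αx²) dx = (2j−1)!!/(4α)^j · √(π/(2α)), odd powers → 0; here √(π/(2α)) = 0.95843. Differentiate with the product rule, d/dx e^(−αx²) = −2αx·e^(−αx²).
State is unnormalized: ∫|Ψ|² dx = 3.7964, and ∫Ψ*·(−ħ²/2m · Ψ'') dx = 7.7364, so ⟨T⟩ = 7.7364 / 3.7964.
⟨T⟩ = 2.0378.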